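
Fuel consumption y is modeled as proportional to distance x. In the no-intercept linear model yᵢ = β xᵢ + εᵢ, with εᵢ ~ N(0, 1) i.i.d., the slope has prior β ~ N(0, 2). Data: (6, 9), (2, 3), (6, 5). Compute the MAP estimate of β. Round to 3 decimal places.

log p(β | y) = −Σ(yᵢ − βxᵢ)²/(2·1) − β²/(2·2) + const.
Setting the derivative to zero: Σxᵢ(yᵢ − βxᵢ)/1 − β/2 = 0, so β = Σxᵢyᵢ / (Σxᵢ² + σ²/τ²).
Σxᵢyᵢ = 6·9 + 2·3 + 6·5 = 90; Σxᵢ² = 76; σ²/τ² = 0.5.
β̂_MAP = 90 / (76 + 0.5) = 90/76.5 ≈ 1.176.

β̂_MAP = 1.176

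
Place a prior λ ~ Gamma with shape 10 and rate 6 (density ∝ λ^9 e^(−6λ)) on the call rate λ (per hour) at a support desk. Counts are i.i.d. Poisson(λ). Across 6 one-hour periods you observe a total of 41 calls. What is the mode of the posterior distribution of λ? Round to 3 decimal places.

λ̂_MAP = 4.167

Σxᵢ = 41, n = 6.
Posterior ∝ λ^9e^(−6λ) · λ^41e^(−6λ) = λ^50e^(−12λ), i.e. Gamma(shape=51, rate=12).
The mode of a Gamma(a, b) with a ≥ 1 (shape–rate) is (a−1)/b = 50/12 ≈ 4.167.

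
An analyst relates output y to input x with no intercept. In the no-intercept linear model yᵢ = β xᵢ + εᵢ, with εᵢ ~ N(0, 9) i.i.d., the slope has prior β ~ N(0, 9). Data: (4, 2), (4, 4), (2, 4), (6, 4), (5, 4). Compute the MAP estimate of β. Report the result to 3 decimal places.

β̂_MAP = 0.776

log p(β | y) = −Σ(yᵢ − βxᵢ)²/(2·9) − β²/(2·9) + const.
Setting the derivative to zero: Σxᵢ(yᵢ − βxᵢ)/9 − β/9 = 0, so β = Σxᵢyᵢ / (Σxᵢ² + σ²/τ²).
Σxᵢyᵢ = 4·2 + 4·4 + 2·4 + 6·4 + 5·4 = 76; Σxᵢ² = 97; σ²/τ² = 1.
β̂_MAP = 76 / (97 + 1) = 76/98 ≈ 0.776.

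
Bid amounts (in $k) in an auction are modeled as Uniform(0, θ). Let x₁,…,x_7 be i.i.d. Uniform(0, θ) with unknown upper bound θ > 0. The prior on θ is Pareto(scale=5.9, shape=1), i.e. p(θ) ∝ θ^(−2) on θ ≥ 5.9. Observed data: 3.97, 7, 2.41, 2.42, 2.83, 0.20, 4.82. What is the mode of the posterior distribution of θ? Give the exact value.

The Uniform(0, θ) likelihood is θ^(−n) for θ ≥ max(xᵢ), zero otherwise. Here max(xᵢ) = 7.
Posterior ∝ θ^(−2) · θ^(−7) = θ^(−9) on θ ≥ max(5.9, 7) = 7.
This density is strictly decreasing in θ, so the posterior mode lies at the lower boundary of the support.

θ̂_MAP = 7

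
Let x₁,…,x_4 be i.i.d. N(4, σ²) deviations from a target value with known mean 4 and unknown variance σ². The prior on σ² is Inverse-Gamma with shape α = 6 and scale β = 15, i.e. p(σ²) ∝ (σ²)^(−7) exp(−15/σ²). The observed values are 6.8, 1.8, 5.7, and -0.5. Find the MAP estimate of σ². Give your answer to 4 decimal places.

Sum of squared deviations about the known mean: SS = (6.8−4)² + (1.8−4)² + (5.7−4)² + (-0.5−4)² = 35.82.
The Normal likelihood contributes (σ²)^(−n/2) exp(−SS/(2σ²)), so the posterior is Inverse-Gamma(α + n/2, β + SS/2) = Inverse-Gamma(8, 32.91).
The mode of Inverse-Gamma(a, b) is b/(a+1) = 32.91/9 ≈ 3.6567.

σ̂²_MAP = 3.6567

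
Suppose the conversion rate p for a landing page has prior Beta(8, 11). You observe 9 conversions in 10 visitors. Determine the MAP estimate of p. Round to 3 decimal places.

Prior: Beta(8, 11).
Data: 9 successes in 10 trials. The binomial likelihood contributes p^9(1−p)^1, so the posterior is Beta(8+9, 11+1) = Beta(17, 12).
For Beta(a, b) with a, b > 1 the mode is (a−1)/(a+b−2) = 16/27 ≈ 0.593.

p̂_MAP = 0.593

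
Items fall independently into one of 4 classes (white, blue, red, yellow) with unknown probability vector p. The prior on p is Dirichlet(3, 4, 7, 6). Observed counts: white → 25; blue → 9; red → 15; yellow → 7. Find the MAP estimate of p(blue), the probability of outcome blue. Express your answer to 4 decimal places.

The posterior is Dirichlet(αᵢ + nᵢ) = Dirichlet(28, 13, 22, 13).
For a Dirichlet(a₁,…,a_K) with all aᵢ > 1, the mode has j-th component (aⱼ − 1)/(Σaᵢ − K).
Here Σaᵢ = 76 and K = 4, so p(blue) = (13 − 1)/(76 − 4) = 12/72 ≈ 0.1667.

MAP estimate of p(blue) = 0.1667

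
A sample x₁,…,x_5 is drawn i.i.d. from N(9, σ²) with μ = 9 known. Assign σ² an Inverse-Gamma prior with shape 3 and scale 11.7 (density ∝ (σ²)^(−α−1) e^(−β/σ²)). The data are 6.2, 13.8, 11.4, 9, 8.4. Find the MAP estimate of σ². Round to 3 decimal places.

σ̂²_MAP = 4.646

Sum of squared deviations about the known mean: SS = (6.2−9)² + (13.8−9)² + (11.4−9)² + (9−9)² + (8.4−9)² = 37.
The Normal likelihood contributes (σ²)^(−n/2) exp(−SS/(2σ²)), so the posterior is Inverse-Gamma(α + n/2, β + SS/2) = Inverse-Gamma(5.5, 30.2).
The mode of Inverse-Gamma(a, b) is b/(a+1) = 30.2/6.5 ≈ 4.646.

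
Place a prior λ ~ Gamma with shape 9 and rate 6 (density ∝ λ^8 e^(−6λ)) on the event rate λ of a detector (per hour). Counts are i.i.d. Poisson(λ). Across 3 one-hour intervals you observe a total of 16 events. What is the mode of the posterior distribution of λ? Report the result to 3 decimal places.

λ̂_MAP = 2.667

Σxᵢ = 16, n = 3.
Posterior ∝ λ^8e^(−6λ) · λ^16e^(−3λ) = λ^24e^(−9λ), i.e. Gamma(shape=25, rate=9).
The mode of a Gamma(a, b) with a ≥ 1 (shape–rate) is (a−1)/b = 24/9 ≈ 2.667.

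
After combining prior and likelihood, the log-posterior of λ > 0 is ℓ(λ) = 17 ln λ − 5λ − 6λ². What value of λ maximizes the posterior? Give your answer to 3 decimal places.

ℓ'(λ) = 17/λ − 5 − 12λ. Setting this to zero and multiplying by λ: 12λ² + 5λ − 17 = 0.
λ = (−5 + √(5² + 4·12·17)) / (2·12) = (−5 + √841) / 24 = (−5 + 29)/24 = 1.
ℓ''(λ) = −17/λ² − 12 < 0, confirming a maximum.

λ̂_MAP = 1.000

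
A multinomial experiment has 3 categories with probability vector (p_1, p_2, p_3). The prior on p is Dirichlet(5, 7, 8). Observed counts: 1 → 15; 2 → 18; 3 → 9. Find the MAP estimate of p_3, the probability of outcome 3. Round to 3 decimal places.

The posterior is Dirichlet(αᵢ + nᵢ) = Dirichlet(20, 25, 17).
For a Dirichlet(a₁,…,a_K) with all aᵢ > 1, the mode has j-th component (aⱼ − 1)/(Σaᵢ − K).
Here Σaᵢ = 62 and K = 3, so p_3 = (17 − 1)/(62 − 3) = 16/59 ≈ 0.271.

MAP estimate: 0.271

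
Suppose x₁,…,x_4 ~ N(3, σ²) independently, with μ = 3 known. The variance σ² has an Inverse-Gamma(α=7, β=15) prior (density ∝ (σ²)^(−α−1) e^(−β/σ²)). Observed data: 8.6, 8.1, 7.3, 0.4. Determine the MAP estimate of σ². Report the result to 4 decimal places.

σ̂²_MAP = 5.6310

Sum of squared deviations about the known mean: SS = (8.6−3)² + (8.1−3)² + (7.3−3)² + (0.4−3)² = 82.62.
The Normal likelihood contributes (σ²)^(−n/2) exp(−SS/(2σ²)), so the posterior is Inverse-Gamma(α + n/2, β + SS/2) = Inverse-Gamma(9, 56.31).
The mode of Inverse-Gamma(a, b) is b/(a+1) = 56.31/10 ≈ 5.6310.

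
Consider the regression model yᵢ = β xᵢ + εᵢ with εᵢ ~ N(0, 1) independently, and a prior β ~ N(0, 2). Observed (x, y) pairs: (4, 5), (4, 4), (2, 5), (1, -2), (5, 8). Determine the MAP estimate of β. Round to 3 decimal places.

log p(β | y) = −Σ(yᵢ − βxᵢ)²/(2·1) − β²/(2·2) + const.
Setting the derivative to zero: Σxᵢ(yᵢ − βxᵢ)/1 − β/2 = 0, so β = Σxᵢyᵢ / (Σxᵢ² + σ²/τ²).
Σxᵢyᵢ = 4·5 + 4·4 + 2·5 + 1·(-2) + 5·8 = 84; Σxᵢ² = 62; σ²/τ² = 0.5.
β̂_MAP = 84 / (62 + 0.5) = 84/62.5 ≈ 1.344.

β̂_MAP = 1.344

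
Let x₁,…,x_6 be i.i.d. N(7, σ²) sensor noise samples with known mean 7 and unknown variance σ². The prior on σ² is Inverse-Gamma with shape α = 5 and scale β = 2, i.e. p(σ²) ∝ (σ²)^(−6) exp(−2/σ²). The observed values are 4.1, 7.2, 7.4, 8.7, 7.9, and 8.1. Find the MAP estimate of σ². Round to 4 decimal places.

Sum of squared deviations about the known mean: SS = (4.1−7)² + (7.2−7)² + (7.4−7)² + (8.7−7)² + (7.9−7)² + (8.1−7)² = 13.52.
The Normal likelihood contributes (σ²)^(−n/2) exp(−SS/(2σ²)), so the posterior is Inverse-Gamma(α + n/2, β + SS/2) = Inverse-Gamma(8, 8.76).
The mode of Inverse-Gamma(a, b) is b/(a+1) = 8.76/9 ≈ 0.9733.

σ̂²_MAP = 0.9733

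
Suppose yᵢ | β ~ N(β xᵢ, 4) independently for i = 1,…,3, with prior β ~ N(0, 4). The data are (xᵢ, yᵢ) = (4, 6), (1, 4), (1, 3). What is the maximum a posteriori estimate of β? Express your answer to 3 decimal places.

log p(β | y) = −Σ(yᵢ − βxᵢ)²/(2·4) − β²/(2·4) + const.
Setting the derivative to zero: Σxᵢ(yᵢ − βxᵢ)/4 − β/4 = 0, so β = Σxᵢyᵢ / (Σxᵢ² + σ²/τ²).
Σxᵢyᵢ = 4·6 + 1·4 + 1·3 = 31; Σxᵢ² = 18; σ²/τ² = 1.
β̂_MAP = 31 / (18 + 1) = 31/19 ≈ 1.632.

β̂_MAP = 1.632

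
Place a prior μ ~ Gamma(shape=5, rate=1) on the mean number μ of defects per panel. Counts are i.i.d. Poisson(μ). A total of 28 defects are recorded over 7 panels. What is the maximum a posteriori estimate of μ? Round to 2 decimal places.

Σxᵢ = 28, n = 7.
Posterior ∝ μ^4e^(−1μ) · μ^28e^(−7μ) = μ^32e^(−8μ), i.e. Gamma(shape=33, rate=8).
The mode of a Gamma(a, b) with a ≥ 1 (shape–rate) is (a−1)/b = 32/8 ≈ 4.00.

μ̂_MAP = 4.00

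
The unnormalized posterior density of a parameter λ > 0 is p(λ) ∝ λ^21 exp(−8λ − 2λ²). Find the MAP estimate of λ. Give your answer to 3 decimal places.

λ̂_MAP = 1.500

ℓ'(λ) = 21/λ − 8 − 4λ. Setting this to zero and multiplying by λ: 4λ² + 8λ − 21 = 0.
λ = (−8 + √(8² + 4·4·21)) / (2·4) = (−8 + √400) / 8 = (−8 + 20)/8 = 3/2.
ℓ''(λ) = −21/λ² − 4 < 0, confirming a maximum.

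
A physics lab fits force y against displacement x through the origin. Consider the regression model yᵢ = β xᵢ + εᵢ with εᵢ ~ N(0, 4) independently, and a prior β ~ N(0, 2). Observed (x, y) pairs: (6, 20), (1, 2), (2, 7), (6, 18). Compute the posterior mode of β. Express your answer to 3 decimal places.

log p(β | y) = −Σ(yᵢ − βxᵢ)²/(2·4) − β²/(2·2) + const.
Setting the derivative to zero: Σxᵢ(yᵢ − βxᵢ)/4 − β/2 = 0, so β = Σxᵢyᵢ / (Σxᵢ² + σ²/τ²).
Σxᵢyᵢ = 6·20 + 1·2 + 2·7 + 6·18 = 244; Σxᵢ² = 77; σ²/τ² = 2.
β̂_MAP = 244 / (77 + 2) = 244/79 ≈ 3.089.

β̂_MAP = 3.089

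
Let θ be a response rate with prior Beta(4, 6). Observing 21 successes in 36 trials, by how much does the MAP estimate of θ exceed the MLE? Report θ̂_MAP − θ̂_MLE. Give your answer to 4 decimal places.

MAP − MLE = -0.0379

Posterior is Beta(25, 21); MAP = (25−1)/(46−2) = 24/44 ≈ 0.54545.
MLE ignores the prior: θ̂_MLE = k/n = 21/36 ≈ 0.58333.
Difference = 24/44 − 21/36 = -5/132 ≈ -0.0379.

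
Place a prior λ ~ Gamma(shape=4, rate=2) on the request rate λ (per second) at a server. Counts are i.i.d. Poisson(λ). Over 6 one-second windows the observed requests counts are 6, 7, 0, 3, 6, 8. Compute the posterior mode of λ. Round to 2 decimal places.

λ̂_MAP = 4.13

Σxᵢ = 6+7+0+3+6+8 = 30, with n = 6.
Posterior ∝ λ^3e^(−2λ) · λ^30e^(−6λ) = λ^33e^(−8λ), i.e. Gamma(shape=34, rate=8).
The mode of a Gamma(a, b) with a ≥ 1 (shape–rate) is (a−1)/b = 33/8 ≈ 4.13.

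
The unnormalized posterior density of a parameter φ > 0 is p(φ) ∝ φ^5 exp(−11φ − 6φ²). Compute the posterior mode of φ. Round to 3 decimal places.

ℓ'(φ) = 5/φ − 11 − 12φ. Setting this to zero and multiplying by φ: 12φ² + 11φ − 5 = 0.
φ = (−11 + √(11² + 4·12·5)) / (2·12) = (−11 + √361) / 24 = (−11 + 19)/24 = 1/3.
ℓ''(φ) = −5/φ² − 12 < 0, confirming a maximum.

φ̂_MAP = 0.333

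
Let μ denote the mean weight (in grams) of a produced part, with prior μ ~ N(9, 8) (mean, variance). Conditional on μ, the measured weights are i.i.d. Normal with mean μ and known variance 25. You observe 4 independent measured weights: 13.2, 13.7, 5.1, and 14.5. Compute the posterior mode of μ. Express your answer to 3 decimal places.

μ̂_MAP = 10.474

n = 4; x̄ = (13.2 + 13.7 + 5.1 + 14.5)/4 = 46.5/4 = 11.625.
For a Normal prior and Normal likelihood with known variance, the posterior is Normal; its mode equals its mean, the precision-weighted average.
Prior precision 1/σ₀² = 1/8 = 0.125; data precision n/σ² = 4/25 = 0.16.
μ̂ = (0.125·9 + 0.16·11.625) / (0.125 + 0.16) = 2.985/0.285 = 199/19 ≈ 10.474.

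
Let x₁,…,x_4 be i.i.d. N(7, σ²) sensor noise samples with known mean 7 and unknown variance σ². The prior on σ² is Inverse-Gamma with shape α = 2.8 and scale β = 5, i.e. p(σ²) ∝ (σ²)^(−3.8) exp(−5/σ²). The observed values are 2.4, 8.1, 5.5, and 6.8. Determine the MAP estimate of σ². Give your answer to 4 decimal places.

σ̂²_MAP = 2.9879

Sum of squared deviations about the known mean: SS = (2.4−7)² + (8.1−7)² + (5.5−7)² + (6.8−7)² = 24.66.
The Normal likelihood contributes (σ²)^(−n/2) exp(−SS/(2σ²)), so the posterior is Inverse-Gamma(α + n/2, β + SS/2) = Inverse-Gamma(4.8, 17.33).
The mode of Inverse-Gamma(a, b) is b/(a+1) = 17.33/5.8 ≈ 2.9879.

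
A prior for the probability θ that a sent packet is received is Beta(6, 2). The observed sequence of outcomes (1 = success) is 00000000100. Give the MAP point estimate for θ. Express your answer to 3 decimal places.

θ̂_MAP = 0.353

Prior: Beta(6, 2).
Data: 1 success in 11 trials (from the sequence). The binomial likelihood contributes θ(1−θ)^10, so the posterior is Beta(6+1, 2+10) = Beta(7, 12).
For Beta(a, b) with a, b > 1 the mode is (a−1)/(a+b−2) = 6/17 ≈ 0.353.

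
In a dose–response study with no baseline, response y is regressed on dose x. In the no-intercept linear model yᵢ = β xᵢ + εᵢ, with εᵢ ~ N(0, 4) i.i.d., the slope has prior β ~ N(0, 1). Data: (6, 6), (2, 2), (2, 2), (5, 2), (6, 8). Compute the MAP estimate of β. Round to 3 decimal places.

log p(β | y) = −Σ(yᵢ − βxᵢ)²/(2·4) − β²/(2·1) + const.
Setting the derivative to zero: Σxᵢ(yᵢ − βxᵢ)/4 − β/1 = 0, so β = Σxᵢyᵢ / (Σxᵢ² + σ²/τ²).
Σxᵢyᵢ = 6·6 + 2·2 + 2·2 + 5·2 + 6·8 = 102; Σxᵢ² = 105; σ²/τ² = 4.
β̂_MAP = 102 / (105 + 4) = 102/109 ≈ 0.936.

β̂_MAP = 0.936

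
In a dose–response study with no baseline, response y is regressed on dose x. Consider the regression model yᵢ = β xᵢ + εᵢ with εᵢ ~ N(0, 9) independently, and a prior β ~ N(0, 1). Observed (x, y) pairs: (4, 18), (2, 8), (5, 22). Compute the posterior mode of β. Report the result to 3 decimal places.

log p(β | y) = −Σ(yᵢ − βxᵢ)²/(2·9) − β²/(2·1) + const.
Setting the derivative to zero: Σxᵢ(yᵢ − βxᵢ)/9 − β/1 = 0, so β = Σxᵢyᵢ / (Σxᵢ² + σ²/τ²).
Σxᵢyᵢ = 4·18 + 2·8 + 5·22 = 198; Σxᵢ² = 45; σ²/τ² = 9.
β̂_MAP = 198 / (45 + 9) = 198/54 ≈ 3.667.

β̂_MAP = 3.667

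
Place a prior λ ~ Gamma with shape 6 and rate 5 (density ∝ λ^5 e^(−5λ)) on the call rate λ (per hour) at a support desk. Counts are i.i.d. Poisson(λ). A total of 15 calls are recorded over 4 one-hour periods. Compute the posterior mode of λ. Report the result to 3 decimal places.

λ̂_MAP = 2.222

Σxᵢ = 15, n = 4.
Posterior ∝ λ^5e^(−5λ) · λ^15e^(−4λ) = λ^20e^(−9λ), i.e. Gamma(shape=21, rate=9).
The mode of a Gamma(a, b) with a ≥ 1 (shape–rate) is (a−1)/b = 20/9 ≈ 2.222.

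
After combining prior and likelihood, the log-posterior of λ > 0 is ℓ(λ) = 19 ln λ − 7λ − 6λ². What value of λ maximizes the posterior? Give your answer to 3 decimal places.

λ̂_MAP = 1.000

ℓ'(λ) = 19/λ − 7 − 12λ. Setting this to zero and multiplying by λ: 12λ² + 7λ − 19 = 0.
λ = (−7 + √(7² + 4·12·19)) / (2·12) = (−7 + √961) / 24 = (−7 + 31)/24 = 1.
ℓ''(λ) = −19/λ² − 12 < 0, confirming a maximum.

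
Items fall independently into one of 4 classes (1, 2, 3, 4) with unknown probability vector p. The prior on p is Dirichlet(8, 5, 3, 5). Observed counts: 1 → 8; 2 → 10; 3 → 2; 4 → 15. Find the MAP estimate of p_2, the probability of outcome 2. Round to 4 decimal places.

The posterior is Dirichlet(αᵢ + nᵢ) = Dirichlet(16, 15, 5, 20).
For a Dirichlet(a₁,…,a_K) with all aᵢ > 1, the mode has j-th component (aⱼ − 1)/(Σaᵢ − K).
Here Σaᵢ = 56 and K = 4, so p_2 = (15 − 1)/(56 − 4) = 14/52 ≈ 0.2692.

MAP estimate: 0.2692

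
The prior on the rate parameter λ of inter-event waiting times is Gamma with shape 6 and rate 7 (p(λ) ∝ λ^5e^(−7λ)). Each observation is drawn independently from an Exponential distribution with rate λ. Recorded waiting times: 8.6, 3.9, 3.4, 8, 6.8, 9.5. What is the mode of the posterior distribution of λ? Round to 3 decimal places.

The Exponential(rate=λ) likelihood is ∝ λ^n e^(−λΣtᵢ). Here n = 6 and Σtᵢ = 8.6 + 3.9 + 3.4 + 8 + 6.8 + 9.5 = 40.2.
Posterior ∝ λ^5e^(−7λ) · λ^6e^(−40.2λ) = λ^11e^(−47.2λ), i.e. Gamma(12, 47.2).
Mode = (a−1)/b = 11/47.2 ≈ 0.233.

λ̂_MAP = 0.233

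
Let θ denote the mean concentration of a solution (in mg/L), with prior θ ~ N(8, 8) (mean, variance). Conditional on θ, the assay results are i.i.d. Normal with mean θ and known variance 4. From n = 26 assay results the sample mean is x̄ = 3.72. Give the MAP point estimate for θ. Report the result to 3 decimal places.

θ̂_MAP = 3.801

n = 26, x̄ = 3.72.
For a Normal prior and Normal likelihood with known variance, the posterior is Normal; its mode equals its mean, the precision-weighted average.
Prior precision 1/σ₀² = 1/8 = 0.125; data precision n/σ² = 26/4 = 6.5.
θ̂ = (0.125·8 + 6.5·3.72) / (0.125 + 6.5) = 25.18/6.625 = 5036/1325 ≈ 3.801.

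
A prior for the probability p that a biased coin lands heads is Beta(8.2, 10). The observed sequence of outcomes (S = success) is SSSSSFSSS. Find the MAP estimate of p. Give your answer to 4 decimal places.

p̂_MAP = 0.6032

Prior: Beta(8.2, 10).
Data: 8 successes in 9 trials (from the sequence). The binomial likelihood contributes p^8(1−p)^1, so the posterior is Beta(8.2+8, 10+1) = Beta(16.2, 11).
For Beta(a, b) with a, b > 1 the mode is (a−1)/(a+b−2) = 15.2/25.2 ≈ 0.6032.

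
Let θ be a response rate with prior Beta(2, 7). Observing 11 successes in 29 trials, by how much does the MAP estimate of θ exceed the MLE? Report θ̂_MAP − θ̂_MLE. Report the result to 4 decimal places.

Posterior is Beta(13, 25); MAP = (13−1)/(38−2) = 12/36 ≈ 0.33333.
MLE ignores the prior: θ̂_MLE = k/n = 11/29 ≈ 0.37931.
Difference = 12/36 − 11/29 = -4/87 ≈ -0.0460.

MAP − MLE = -0.0460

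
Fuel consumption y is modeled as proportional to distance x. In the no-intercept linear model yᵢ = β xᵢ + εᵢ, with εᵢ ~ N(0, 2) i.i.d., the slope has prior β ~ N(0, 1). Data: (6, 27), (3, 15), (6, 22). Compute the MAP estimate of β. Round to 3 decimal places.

β̂_MAP = 4.084

log p(β | y) = −Σ(yᵢ − βxᵢ)²/(2·2) − β²/(2·1) + const.
Setting the derivative to zero: Σxᵢ(yᵢ − βxᵢ)/2 − β/1 = 0, so β = Σxᵢyᵢ / (Σxᵢ² + σ²/τ²).
Σxᵢyᵢ = 6·27 + 3·15 + 6·22 = 339; Σxᵢ² = 81; σ²/τ² = 2.
β̂_MAP = 339 / (81 + 2) = 339/83 ≈ 4.084.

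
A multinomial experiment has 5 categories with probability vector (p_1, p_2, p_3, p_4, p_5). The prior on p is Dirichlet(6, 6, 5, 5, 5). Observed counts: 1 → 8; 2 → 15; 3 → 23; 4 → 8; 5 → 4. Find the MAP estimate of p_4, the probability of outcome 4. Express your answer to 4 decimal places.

The posterior is Dirichlet(αᵢ + nᵢ) = Dirichlet(14, 21, 28, 13, 9).
For a Dirichlet(a₁,…,a_K) with all aᵢ > 1, the mode has j-th component (aⱼ − 1)/(Σaᵢ − K).
Here Σaᵢ = 85 and K = 5, so p_4 = (13 − 1)/(85 − 5) = 12/80 ≈ 0.1500.

MAP estimate: 0.1500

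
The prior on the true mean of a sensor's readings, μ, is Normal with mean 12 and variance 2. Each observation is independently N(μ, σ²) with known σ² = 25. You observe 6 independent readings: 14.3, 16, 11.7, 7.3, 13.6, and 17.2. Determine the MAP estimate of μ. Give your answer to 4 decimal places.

μ̂_MAP = 12.4378

n = 6; x̄ = (14.3 + 16 + 11.7 + 7.3 + 13.6 + 17.2)/6 = 80.1/6 = 13.35.
For a Normal prior and Normal likelihood with known variance, the posterior is Normal; its mode equals its mean, the precision-weighted average.
Prior precision 1/σ₀² = 1/2 = 0.5; data precision n/σ² = 6/25 = 0.24.
μ̂ = (0.5·12 + 0.24·13.35) / (0.5 + 0.24) = 9.204/0.74 = 2301/185 ≈ 12.4378.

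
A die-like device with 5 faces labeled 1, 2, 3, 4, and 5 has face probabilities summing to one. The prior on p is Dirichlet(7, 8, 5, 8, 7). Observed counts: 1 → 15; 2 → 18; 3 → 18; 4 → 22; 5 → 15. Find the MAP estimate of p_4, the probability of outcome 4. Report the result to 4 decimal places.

The posterior is Dirichlet(αᵢ + nᵢ) = Dirichlet(22, 26, 23, 30, 22).
For a Dirichlet(a₁,…,a_K) with all aᵢ > 1, the mode has j-th component (aⱼ − 1)/(Σaᵢ − K).
Here Σaᵢ = 123 and K = 5, so p_4 = (30 − 1)/(123 − 5) = 29/118 ≈ 0.2458.

MAP estimate: 0.2458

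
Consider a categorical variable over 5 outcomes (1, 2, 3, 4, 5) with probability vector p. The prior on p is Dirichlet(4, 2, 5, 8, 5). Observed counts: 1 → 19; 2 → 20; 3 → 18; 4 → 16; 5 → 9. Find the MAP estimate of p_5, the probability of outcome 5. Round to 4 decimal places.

The posterior is Dirichlet(αᵢ + nᵢ) = Dirichlet(23, 22, 23, 24, 14).
For a Dirichlet(a₁,…,a_K) with all aᵢ > 1, the mode has j-th component (aⱼ − 1)/(Σaᵢ − K).
Here Σaᵢ = 106 and K = 5, so p_5 = (14 − 1)/(106 − 5) = 13/101 ≈ 0.1287.

MAP estimate: 0.1287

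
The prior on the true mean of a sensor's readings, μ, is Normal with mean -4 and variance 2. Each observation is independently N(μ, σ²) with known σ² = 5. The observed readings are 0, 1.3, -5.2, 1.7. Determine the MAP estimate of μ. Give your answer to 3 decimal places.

n = 4; x̄ = (0 + 1.3 + (-5.2) + 1.7)/4 = -2.2/4 = -0.55.
For a Normal prior and Normal likelihood with known variance, the posterior is Normal; its mode equals its mean, the precision-weighted average.
Prior precision 1/σ₀² = 1/2 = 0.5; data precision n/σ² = 4/5 = 0.8.
μ̂ = (0.5·(-4) + 0.8·(-0.55)) / (0.5 + 0.8) = (-2.44)/1.3 = -122/65 ≈ -1.877.

μ̂_MAP = -1.877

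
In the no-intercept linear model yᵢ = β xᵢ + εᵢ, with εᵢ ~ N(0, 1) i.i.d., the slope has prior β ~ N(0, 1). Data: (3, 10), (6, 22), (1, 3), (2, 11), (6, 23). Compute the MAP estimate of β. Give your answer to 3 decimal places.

log p(β | y) = −Σ(yᵢ − βxᵢ)²/(2·1) − β²/(2·1) + const.
Setting the derivative to zero: Σxᵢ(yᵢ − βxᵢ)/1 − β/1 = 0, so β = Σxᵢyᵢ / (Σxᵢ² + σ²/τ²).
Σxᵢyᵢ = 3·10 + 6·22 + 1·3 + 2·11 + 6·23 = 325; Σxᵢ² = 86; σ²/τ² = 1.
β̂_MAP = 325 / (86 + 1) = 325/87 ≈ 3.736.

β̂_MAP = 3.736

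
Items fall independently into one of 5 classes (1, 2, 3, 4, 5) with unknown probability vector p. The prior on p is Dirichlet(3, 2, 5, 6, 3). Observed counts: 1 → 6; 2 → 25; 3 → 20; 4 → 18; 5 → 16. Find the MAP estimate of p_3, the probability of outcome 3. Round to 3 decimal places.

The posterior is Dirichlet(αᵢ + nᵢ) = Dirichlet(9, 27, 25, 24, 19).
For a Dirichlet(a₁,…,a_K) with all aᵢ > 1, the mode has j-th component (aⱼ − 1)/(Σaᵢ − K).
Here Σaᵢ = 104 and K = 5, so p_3 = (25 − 1)/(104 − 5) = 24/99 ≈ 0.242.

MAP estimate: 0.242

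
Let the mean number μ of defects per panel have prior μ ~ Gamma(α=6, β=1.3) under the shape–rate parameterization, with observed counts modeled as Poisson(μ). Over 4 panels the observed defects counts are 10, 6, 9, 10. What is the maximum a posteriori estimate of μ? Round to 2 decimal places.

Σxᵢ = 10+6+9+10 = 35, with n = 4.
Posterior ∝ μ^5e^(−1.3μ) · μ^35e^(−4μ) = μ^40e^(−5.3μ), i.e. Gamma(shape=41, rate=5.3).
The mode of a Gamma(a, b) with a ≥ 1 (shape–rate) is (a−1)/b = 40/5.3 ≈ 7.55.

μ̂_MAP = 7.55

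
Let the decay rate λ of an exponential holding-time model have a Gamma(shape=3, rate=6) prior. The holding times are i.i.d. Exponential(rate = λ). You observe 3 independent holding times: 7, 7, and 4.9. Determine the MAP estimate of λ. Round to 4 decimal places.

The Exponential(rate=λ) likelihood is ∝ λ^n e^(−λΣtᵢ). Here n = 3 and Σtᵢ = 7 + 7 + 4.9 = 18.9.
Posterior ∝ λ^2e^(−6λ) · λ^3e^(−18.9λ) = λ^5e^(−24.9λ), i.e. Gamma(6, 24.9).
Mode = (a−1)/b = 5/24.9 ≈ 0.2008.

λ̂_MAP = 0.2008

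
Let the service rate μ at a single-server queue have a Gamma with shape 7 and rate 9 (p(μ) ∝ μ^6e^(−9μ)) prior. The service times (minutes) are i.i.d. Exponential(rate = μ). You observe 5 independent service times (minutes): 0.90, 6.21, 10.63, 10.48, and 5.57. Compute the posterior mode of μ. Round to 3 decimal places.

μ̂_MAP = 0.257

The Exponential(rate=μ) likelihood is ∝ μ^n e^(−μΣtᵢ). Here n = 5 and Σtᵢ = 0.90 + 6.21 + 10.63 + 10.48 + 5.57 = 33.79.
Posterior ∝ μ^6e^(−9μ) · μ^5e^(−33.79μ) = μ^11e^(−42.79μ), i.e. Gamma(12, 42.79).
Mode = (a−1)/b = 11/42.79 ≈ 0.257.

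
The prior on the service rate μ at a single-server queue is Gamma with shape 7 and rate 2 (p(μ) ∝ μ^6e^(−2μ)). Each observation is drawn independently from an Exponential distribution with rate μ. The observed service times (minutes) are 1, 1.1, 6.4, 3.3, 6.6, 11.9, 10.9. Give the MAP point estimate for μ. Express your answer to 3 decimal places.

The Exponential(rate=μ) likelihood is ∝ μ^n e^(−μΣtᵢ). Here n = 7 and Σtᵢ = 1 + 1.1 + 6.4 + 3.3 + 6.6 + 11.9 + 10.9 = 41.2.
Posterior ∝ μ^6e^(−2μ) · μ^7e^(−41.2μ) = μ^13e^(−43.2μ), i.e. Gamma(14, 43.2).
Mode = (a−1)/b = 13/43.2 ≈ 0.301.

μ̂_MAP = 0.301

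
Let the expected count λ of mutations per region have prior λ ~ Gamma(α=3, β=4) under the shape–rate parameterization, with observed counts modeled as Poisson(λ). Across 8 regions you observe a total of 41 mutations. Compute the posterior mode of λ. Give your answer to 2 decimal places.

Σxᵢ = 41, n = 8.
Posterior ∝ λ^2e^(−4λ) · λ^41e^(−8λ) = λ^43e^(−12λ), i.e. Gamma(shape=44, rate=12).
The mode of a Gamma(a, b) with a ≥ 1 (shape–rate) is (a−1)/b = 43/12 ≈ 3.58.

λ̂_MAP = 3.58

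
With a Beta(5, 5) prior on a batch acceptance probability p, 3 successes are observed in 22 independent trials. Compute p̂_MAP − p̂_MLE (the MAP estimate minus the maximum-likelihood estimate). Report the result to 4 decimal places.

MAP − MLE = 0.0970

Posterior is Beta(8, 24); MAP = (8−1)/(32−2) = 7/30 ≈ 0.23333.
MLE ignores the prior: p̂_MLE = k/n = 3/22 ≈ 0.13636.
Difference = 7/30 − 3/22 = 16/165 ≈ 0.0970.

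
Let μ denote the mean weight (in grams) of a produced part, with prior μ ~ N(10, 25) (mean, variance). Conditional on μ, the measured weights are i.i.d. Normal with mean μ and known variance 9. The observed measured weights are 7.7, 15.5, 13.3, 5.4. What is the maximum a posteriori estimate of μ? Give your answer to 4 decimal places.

n = 4; x̄ = (7.7 + 15.5 + 13.3 + 5.4)/4 = 41.9/4 = 10.475.
For a Normal prior and Normal likelihood with known variance, the posterior is Normal; its mode equals its mean, the precision-weighted average.
Prior precision 1/σ₀² = 1/25 = 0.04; data precision n/σ² = 4/9.
μ̂ = (0.04·10 + (4/9)·10.475) / (0.04 + 4/9) = (91/18)/(109/225) = 2275/218 ≈ 10.4358.

μ̂_MAP = 10.4358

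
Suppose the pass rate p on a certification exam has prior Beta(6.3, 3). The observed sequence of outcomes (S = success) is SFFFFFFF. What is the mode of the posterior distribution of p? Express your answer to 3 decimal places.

p̂_MAP = 0.412

Prior: Beta(6.3, 3).
Data: 1 success in 8 trials (from the sequence). The binomial likelihood contributes p(1−p)^7, so the posterior is Beta(6.3+1, 3+7) = Beta(7.3, 10).
For Beta(a, b) with a, b > 1 the mode is (a−1)/(a+b−2) = 6.3/15.3 ≈ 0.412.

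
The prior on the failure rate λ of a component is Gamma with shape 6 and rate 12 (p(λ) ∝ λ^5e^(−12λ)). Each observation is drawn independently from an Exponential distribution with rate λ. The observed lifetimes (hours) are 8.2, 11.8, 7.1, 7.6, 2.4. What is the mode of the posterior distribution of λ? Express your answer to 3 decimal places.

λ̂_MAP = 0.204

The Exponential(rate=λ) likelihood is ∝ λ^n e^(−λΣtᵢ). Here n = 5 and Σtᵢ = 8.2 + 11.8 + 7.1 + 7.6 + 2.4 = 37.1.
Posterior ∝ λ^5e^(−12λ) · λ^5e^(−37.1λ) = λ^10e^(−49.1λ), i.e. Gamma(11, 49.1).
Mode = (a−1)/b = 10/49.1 ≈ 0.204.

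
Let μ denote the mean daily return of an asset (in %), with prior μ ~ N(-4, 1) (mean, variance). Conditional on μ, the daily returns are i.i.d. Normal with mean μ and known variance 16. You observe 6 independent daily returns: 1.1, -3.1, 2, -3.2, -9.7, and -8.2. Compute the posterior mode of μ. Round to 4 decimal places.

n = 6; x̄ = (1.1 + (-3.1) + 2 + (-3.2) + (-9.7) + (-8.2))/6 = -21.1/6 = -211/60 ≈ -3.5167.
For a Normal prior and Normal likelihood with known variance, the posterior is Normal; its mode equals its mean, the precision-weighted average.
Prior precision 1/σ₀² = 1/1 = 1; data precision n/σ² = 6/16 = 0.375.
μ̂ = (1·(-4) + 0.375·(-211/60)) / (1 + 0.375) = (-5.31875)/1.375 = -851/220 ≈ -3.8682.

μ̂_MAP = -3.8682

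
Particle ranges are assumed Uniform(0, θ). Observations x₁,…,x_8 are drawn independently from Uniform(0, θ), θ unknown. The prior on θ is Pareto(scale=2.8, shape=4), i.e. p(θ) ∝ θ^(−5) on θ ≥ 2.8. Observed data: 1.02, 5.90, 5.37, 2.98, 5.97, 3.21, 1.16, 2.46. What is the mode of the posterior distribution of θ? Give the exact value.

θ̂_MAP = 5.97

The Uniform(0, θ) likelihood is θ^(−n) for θ ≥ max(xᵢ), zero otherwise. Here max(xᵢ) = 5.97.
Posterior ∝ θ^(−5) · θ^(−8) = θ^(−13) on θ ≥ max(2.8, 5.97) = 5.97.
This density is strictly decreasing in θ, so the posterior mode lies at the lower boundary of the support.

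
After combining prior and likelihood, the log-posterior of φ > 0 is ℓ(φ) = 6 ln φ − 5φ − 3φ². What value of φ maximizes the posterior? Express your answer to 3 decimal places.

ℓ'(φ) = 6/φ − 5 − 6φ. Setting this to zero and multiplying by φ: 6φ² + 5φ − 6 = 0.
φ = (−5 + √(5² + 4·6·6)) / (2·6) = (−5 + √169) / 12 = (−5 + 13)/12 = 2/3.
ℓ''(φ) = −6/φ² − 6 < 0, confirming a maximum.

φ̂_MAP = 0.667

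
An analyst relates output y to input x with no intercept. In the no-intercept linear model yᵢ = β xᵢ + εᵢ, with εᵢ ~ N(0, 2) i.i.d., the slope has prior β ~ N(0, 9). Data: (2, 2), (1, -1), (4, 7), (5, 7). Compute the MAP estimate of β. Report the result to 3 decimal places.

log p(β | y) = −Σ(yᵢ − βxᵢ)²/(2·2) − β²/(2·9) + const.
Setting the derivative to zero: Σxᵢ(yᵢ − βxᵢ)/2 − β/9 = 0, so β = Σxᵢyᵢ / (Σxᵢ² + σ²/τ²).
Σxᵢyᵢ = 2·2 + 1·(-1) + 4·7 + 5·7 = 66; Σxᵢ² = 46; σ²/τ² = 2/9.
β̂_MAP = 66 / (46 + 2/9) = 66/(416/9) = 297/208 ≈ 1.428.

β̂_MAP = 1.428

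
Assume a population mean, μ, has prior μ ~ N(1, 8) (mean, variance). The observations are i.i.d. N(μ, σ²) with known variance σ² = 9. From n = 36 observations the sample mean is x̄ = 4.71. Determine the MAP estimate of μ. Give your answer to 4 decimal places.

μ̂_MAP = 4.5976

n = 36, x̄ = 4.71.
For a Normal prior and Normal likelihood with known variance, the posterior is Normal; its mode equals its mean, the precision-weighted average.
Prior precision 1/σ₀² = 1/8 = 0.125; data precision n/σ² = 36/9 = 4.
μ̂ = (0.125·1 + 4·4.71) / (0.125 + 4) = 18.965/4.125 = 3793/825 ≈ 4.5976.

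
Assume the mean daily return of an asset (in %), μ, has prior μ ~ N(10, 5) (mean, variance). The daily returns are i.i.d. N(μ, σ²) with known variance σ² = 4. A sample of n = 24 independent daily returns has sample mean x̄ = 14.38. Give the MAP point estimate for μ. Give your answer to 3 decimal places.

n = 24, x̄ = 14.38.
For a Normal prior and Normal likelihood with known variance, the posterior is Normal; its mode equals its mean, the precision-weighted average.
Prior precision 1/σ₀² = 1/5 = 0.2; data precision n/σ² = 24/4 = 6.
μ̂ = (0.2·10 + 6·14.38) / (0.2 + 6) = 88.28/6.2 = 2207/155 ≈ 14.239.

μ̂_MAP = 14.239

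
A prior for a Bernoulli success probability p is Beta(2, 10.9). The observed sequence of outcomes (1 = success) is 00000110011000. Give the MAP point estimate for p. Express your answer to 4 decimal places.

Prior: Beta(2, 10.9).
Data: 4 successes in 14 trials (from the sequence). The binomial likelihood contributes p^4(1−p)^10, so the posterior is Beta(2+4, 10.9+10) = Beta(6, 20.9).
For Beta(a, b) with a, b > 1 the mode is (a−1)/(a+b−2) = 5/24.9 ≈ 0.2008.

p̂_MAP = 0.2008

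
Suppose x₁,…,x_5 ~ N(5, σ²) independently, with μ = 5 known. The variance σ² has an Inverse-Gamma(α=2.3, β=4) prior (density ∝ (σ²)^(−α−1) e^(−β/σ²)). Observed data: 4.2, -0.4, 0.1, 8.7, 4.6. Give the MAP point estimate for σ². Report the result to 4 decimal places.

σ̂²_MAP = 6.5224

Sum of squared deviations about the known mean: SS = (4.2−5)² + (-0.4−5)² + (0.1−5)² + (8.7−5)² + (4.6−5)² = 67.66.
The Normal likelihood contributes (σ²)^(−n/2) exp(−SS/(2σ²)), so the posterior is Inverse-Gamma(α + n/2, β + SS/2) = Inverse-Gamma(4.8, 37.83).
The mode of Inverse-Gamma(a, b) is b/(a+1) = 37.83/5.8 ≈ 6.5224.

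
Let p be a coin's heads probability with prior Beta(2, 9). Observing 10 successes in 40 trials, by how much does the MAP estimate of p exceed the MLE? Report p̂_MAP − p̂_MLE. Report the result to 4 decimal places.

MAP − MLE = -0.0255

Posterior is Beta(12, 39); MAP = (12−1)/(51−2) = 11/49 ≈ 0.22449.
MLE ignores the prior: p̂_MLE = k/n = 10/40 ≈ 0.25000.
Difference = 11/49 − 10/40 = -5/196 ≈ -0.0255.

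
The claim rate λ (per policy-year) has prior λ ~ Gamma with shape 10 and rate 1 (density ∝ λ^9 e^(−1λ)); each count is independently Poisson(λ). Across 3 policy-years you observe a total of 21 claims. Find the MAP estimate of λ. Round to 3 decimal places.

λ̂_MAP = 7.500

Σxᵢ = 21, n = 3.
Posterior ∝ λ^9e^(−1λ) · λ^21e^(−3λ) = λ^30e^(−4λ), i.e. Gamma(shape=31, rate=4).
The mode of a Gamma(a, b) with a ≥ 1 (shape–rate) is (a−1)/b = 30/4 ≈ 7.500.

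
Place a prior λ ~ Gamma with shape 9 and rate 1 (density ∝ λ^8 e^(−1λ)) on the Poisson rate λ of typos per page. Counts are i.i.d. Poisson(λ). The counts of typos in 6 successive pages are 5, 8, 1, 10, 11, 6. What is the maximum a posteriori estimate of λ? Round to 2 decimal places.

λ̂_MAP = 7.00

Σxᵢ = 5+8+1+10+11+6 = 41, with n = 6.
Posterior ∝ λ^8e^(−1λ) · λ^41e^(−6λ) = λ^49e^(−7λ), i.e. Gamma(shape=50, rate=7).
The mode of a Gamma(a, b) with a ≥ 1 (shape–rate) is (a−1)/b = 49/7 ≈ 7.00.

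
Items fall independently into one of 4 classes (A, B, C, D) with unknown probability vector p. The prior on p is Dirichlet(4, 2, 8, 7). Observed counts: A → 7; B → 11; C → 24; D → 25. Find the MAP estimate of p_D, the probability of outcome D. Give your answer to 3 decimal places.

The posterior is Dirichlet(αᵢ + nᵢ) = Dirichlet(11, 13, 32, 32).
For a Dirichlet(a₁,…,a_K) with all aᵢ > 1, the mode has j-th component (aⱼ − 1)/(Σaᵢ − K).
Here Σaᵢ = 88 and K = 4, so p_D = (32 − 1)/(88 − 4) = 31/84 ≈ 0.369.

MAP estimate of p_D = 0.369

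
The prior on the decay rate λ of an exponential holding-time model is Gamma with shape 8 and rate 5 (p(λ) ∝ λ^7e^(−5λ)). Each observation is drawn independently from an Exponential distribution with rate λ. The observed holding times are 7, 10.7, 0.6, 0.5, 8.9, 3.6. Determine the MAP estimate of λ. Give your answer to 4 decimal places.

The Exponential(rate=λ) likelihood is ∝ λ^n e^(−λΣtᵢ). Here n = 6 and Σtᵢ = 7 + 10.7 + 0.6 + 0.5 + 8.9 + 3.6 = 31.3.
Posterior ∝ λ^7e^(−5λ) · λ^6e^(−31.3λ) = λ^13e^(−36.3λ), i.e. Gamma(14, 36.3).
Mode = (a−1)/b = 13/36.3 ≈ 0.3581.

λ̂_MAP = 0.3581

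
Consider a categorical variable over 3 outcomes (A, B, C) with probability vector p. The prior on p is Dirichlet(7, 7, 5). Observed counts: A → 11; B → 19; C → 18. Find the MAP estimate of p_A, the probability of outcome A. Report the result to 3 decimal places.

MAP estimate of p_A = 0.266

The posterior is Dirichlet(αᵢ + nᵢ) = Dirichlet(18, 26, 23).
For a Dirichlet(a₁,…,a_K) with all aᵢ > 1, the mode has j-th component (aⱼ − 1)/(Σaᵢ − K).
Here Σaᵢ = 67 and K = 3, so p_A = (18 − 1)/(67 − 3) = 17/64 ≈ 0.266.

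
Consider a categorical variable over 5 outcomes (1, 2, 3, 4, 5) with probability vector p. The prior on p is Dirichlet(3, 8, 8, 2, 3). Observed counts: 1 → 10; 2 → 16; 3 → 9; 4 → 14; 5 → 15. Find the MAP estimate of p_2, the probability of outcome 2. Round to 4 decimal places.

The posterior is Dirichlet(αᵢ + nᵢ) = Dirichlet(13, 24, 17, 16, 18).
For a Dirichlet(a₁,…,a_K) with all aᵢ > 1, the mode has j-th component (aⱼ − 1)/(Σaᵢ − K).
Here Σaᵢ = 88 and K = 5, so p_2 = (24 − 1)/(88 − 5) = 23/83 ≈ 0.2771.

MAP estimate: 0.2771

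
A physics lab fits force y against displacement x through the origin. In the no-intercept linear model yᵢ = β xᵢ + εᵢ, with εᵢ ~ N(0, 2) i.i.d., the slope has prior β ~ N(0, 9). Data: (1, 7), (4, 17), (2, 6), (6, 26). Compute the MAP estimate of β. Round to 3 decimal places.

log p(β | y) = −Σ(yᵢ − βxᵢ)²/(2·2) − β²/(2·9) + const.
Setting the derivative to zero: Σxᵢ(yᵢ − βxᵢ)/2 − β/9 = 0, so β = Σxᵢyᵢ / (Σxᵢ² + σ²/τ²).
Σxᵢyᵢ = 1·7 + 4·17 + 2·6 + 6·26 = 243; Σxᵢ² = 57; σ²/τ² = 2/9.
β̂_MAP = 243 / (57 + 2/9) = 243/(515/9) = 2187/515 ≈ 4.247.

β̂_MAP = 4.247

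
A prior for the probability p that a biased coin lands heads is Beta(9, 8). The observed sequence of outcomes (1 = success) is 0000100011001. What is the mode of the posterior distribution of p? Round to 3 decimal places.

p̂_MAP = 0.429

Prior: Beta(9, 8).
Data: 4 successes in 13 trials (from the sequence). The binomial likelihood contributes p^4(1−p)^9, so the posterior is Beta(9+4, 8+9) = Beta(13, 17).
For Beta(a, b) with a, b > 1 the mode is (a−1)/(a+b−2) = 12/28 ≈ 0.429.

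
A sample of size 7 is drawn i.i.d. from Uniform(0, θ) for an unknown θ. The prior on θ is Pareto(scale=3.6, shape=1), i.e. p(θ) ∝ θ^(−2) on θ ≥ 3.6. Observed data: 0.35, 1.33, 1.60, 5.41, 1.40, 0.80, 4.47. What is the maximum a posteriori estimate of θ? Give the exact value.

θ̂_MAP = 5.41

The Uniform(0, θ) likelihood is θ^(−n) for θ ≥ max(xᵢ), zero otherwise. Here max(xᵢ) = 5.41.
Posterior ∝ θ^(−2) · θ^(−7) = θ^(−9) on θ ≥ max(3.6, 5.41) = 5.41.
This density is strictly decreasing in θ, so the posterior mode lies at the lower boundary of the support.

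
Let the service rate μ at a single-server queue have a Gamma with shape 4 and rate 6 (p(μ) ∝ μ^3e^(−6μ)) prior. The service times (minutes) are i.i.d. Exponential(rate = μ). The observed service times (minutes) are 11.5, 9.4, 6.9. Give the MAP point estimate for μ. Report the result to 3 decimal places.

μ̂_MAP = 0.178

The Exponential(rate=μ) likelihood is ∝ μ^n e^(−μΣtᵢ). Here n = 3 and Σtᵢ = 11.5 + 9.4 + 6.9 = 27.8.
Posterior ∝ μ^3e^(−6μ) · μ^3e^(−27.8μ) = μ^6e^(−33.8μ), i.e. Gamma(7, 33.8).
Mode = (a−1)/b = 6/33.8 ≈ 0.178.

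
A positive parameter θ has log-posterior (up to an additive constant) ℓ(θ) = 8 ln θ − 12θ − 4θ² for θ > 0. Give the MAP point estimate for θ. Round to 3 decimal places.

θ̂_MAP = 0.500

ℓ'(θ) = 8/θ − 12 − 8θ. Setting this to zero and multiplying by θ: 8θ² + 12θ − 8 = 0.
θ = (−12 + √(12² + 4·8·8)) / (2·8) = (−12 + √400) / 16 = (−12 + 20)/16 = 1/2.
ℓ''(θ) = −8/θ² − 8 < 0, confirming a maximum.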